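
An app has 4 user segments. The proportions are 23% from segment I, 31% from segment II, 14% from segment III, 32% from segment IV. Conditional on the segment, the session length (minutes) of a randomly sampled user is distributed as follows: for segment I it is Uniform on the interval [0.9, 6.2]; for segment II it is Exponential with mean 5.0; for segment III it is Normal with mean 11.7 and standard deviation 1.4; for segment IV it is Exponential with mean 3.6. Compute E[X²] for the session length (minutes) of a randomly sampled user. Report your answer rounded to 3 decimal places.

46.670

For each component E[X²] = Var + (mean)², giving I: 14.9433; II: 50; III: 138.85; IV: 25.92.
Overall E[X²] = 0.23·14.9433 + 0.31·50 + 0.14·138.85 + 0.32·25.92 = 46.6704.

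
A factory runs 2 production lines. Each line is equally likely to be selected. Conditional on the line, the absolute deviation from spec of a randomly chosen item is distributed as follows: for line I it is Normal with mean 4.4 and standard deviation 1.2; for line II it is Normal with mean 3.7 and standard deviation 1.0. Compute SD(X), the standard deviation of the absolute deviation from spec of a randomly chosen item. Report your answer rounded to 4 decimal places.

1.1587

Per component, I: μ=4.4, E[X²]=20.8; II: μ=3.7, E[X²]=14.69.
E[X] = 0.5·4.4 + 0.5·3.7 = 4.05.
E[X²] = 0.5·20.8 + 0.5·14.69 = 17.745.
Var(X) = E[X²] − (E[X])² = 17.745 − 16.4025 = 1.3425.
SD(X) = √1.3425 = 1.15866.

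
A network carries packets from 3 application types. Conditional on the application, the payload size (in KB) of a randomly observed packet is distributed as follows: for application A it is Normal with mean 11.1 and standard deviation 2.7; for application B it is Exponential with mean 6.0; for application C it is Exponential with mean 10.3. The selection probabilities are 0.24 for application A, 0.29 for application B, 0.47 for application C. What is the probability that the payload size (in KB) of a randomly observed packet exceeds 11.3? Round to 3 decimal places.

0.314

Conditional on each application, P(X > 11.3): A: 0.470476; B: 0.152082; C: 0.333842.
By total probability, P(X > 11.3) = 0.24·0.470476 + 0.29·0.152082 + 0.47·0.333842 = 0.313924.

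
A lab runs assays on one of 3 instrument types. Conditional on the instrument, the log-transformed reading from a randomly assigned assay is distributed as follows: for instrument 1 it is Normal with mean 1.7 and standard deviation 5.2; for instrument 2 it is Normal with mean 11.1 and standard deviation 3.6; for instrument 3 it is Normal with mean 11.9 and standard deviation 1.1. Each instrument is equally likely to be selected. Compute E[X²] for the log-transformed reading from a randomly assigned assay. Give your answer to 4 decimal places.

102.9733

For each component E[X²] = Var + (mean)², giving 1: 29.93; 2: 136.17; 3: 142.82.
Overall E[X²] = 0.333333·29.93 + 0.333333·136.17 + 0.333333·142.82 = 102.973.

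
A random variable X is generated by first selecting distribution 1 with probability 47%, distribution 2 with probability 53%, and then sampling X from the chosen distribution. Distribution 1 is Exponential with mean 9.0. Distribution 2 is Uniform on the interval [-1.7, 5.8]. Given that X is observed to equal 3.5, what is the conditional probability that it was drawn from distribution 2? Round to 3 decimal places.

0.666

Likelihoods f(3.5 | ·): 1: 0.0753122; 2: 0.133333.
Posterior ∝ prior × likelihood. Numerator for 2: 0.53·0.133333 = 0.0706667.
Normalizing constant: 0.47·0.0753122 + 0.53·0.133333 = 0.106063.
P(2 | observation) = 0.0706667 / 0.106063 = 0.666268.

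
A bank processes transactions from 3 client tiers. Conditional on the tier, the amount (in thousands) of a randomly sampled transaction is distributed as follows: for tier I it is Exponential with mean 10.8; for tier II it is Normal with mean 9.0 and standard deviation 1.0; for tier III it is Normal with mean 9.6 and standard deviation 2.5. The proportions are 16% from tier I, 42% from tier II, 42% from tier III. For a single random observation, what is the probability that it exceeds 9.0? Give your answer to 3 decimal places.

Conditional on each tier, P(X > 9.0): I: 0.434598; II: 0.5; III: 0.594835.
By total probability, P(X > 9.0) = 0.16·0.434598 + 0.42·0.5 + 0.42·0.594835 = 0.529366.

0.529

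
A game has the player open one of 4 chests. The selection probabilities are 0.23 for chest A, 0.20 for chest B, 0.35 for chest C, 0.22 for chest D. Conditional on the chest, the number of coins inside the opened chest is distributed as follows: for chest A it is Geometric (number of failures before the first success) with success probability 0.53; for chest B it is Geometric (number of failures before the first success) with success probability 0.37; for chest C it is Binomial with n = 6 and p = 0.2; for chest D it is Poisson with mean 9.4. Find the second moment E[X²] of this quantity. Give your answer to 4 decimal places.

24.4131

For each component E[X²] = Var + (mean)², giving A: 2.45959; B: 7.5011; C: 2.4; D: 97.76.
Overall E[X²] = 0.23·2.45959 + 0.2·7.5011 + 0.35·2.4 + 0.22·97.76 = 24.4131.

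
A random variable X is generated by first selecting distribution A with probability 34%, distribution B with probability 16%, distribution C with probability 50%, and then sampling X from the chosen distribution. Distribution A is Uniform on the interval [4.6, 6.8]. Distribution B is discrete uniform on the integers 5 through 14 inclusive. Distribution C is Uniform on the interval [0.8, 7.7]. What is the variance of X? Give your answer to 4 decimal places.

6.7888

Per component, A: μ=5.7, E[X²]=32.8933; B: μ=9.5, E[X²]=98.5; C: μ=4.25, E[X²]=22.03.
E[X] = 0.34·5.7 + 0.16·9.5 + 0.5·4.25 = 5.583.
E[X²] = 0.34·32.8933 + 0.16·98.5 + 0.5·22.03 = 37.9587.
Var(X) = E[X²] − (E[X])² = 37.9587 − 31.1699 = 6.78884.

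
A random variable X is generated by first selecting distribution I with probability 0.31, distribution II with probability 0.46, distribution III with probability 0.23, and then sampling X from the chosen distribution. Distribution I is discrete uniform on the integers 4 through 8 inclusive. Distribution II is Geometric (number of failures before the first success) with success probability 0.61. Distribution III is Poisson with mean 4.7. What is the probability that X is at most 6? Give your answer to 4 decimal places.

0.8304

Conditional on each component, P(X ≤ 6): I: 0.6; II: 0.998628; III: 0.804605.
By total probability, P(X ≤ 6) = 0.31·0.6 + 0.46·0.998628 + 0.23·0.804605 = 0.830428.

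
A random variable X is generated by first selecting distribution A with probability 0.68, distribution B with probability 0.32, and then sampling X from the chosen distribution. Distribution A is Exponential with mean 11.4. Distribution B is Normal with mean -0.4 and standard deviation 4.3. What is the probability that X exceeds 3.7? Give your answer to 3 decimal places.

Conditional on each component, P(X > 3.7): A: 0.722844; B: 0.170171.
By total probability, P(X > 3.7) = 0.68·0.722844 + 0.32·0.170171 = 0.545989.

0.546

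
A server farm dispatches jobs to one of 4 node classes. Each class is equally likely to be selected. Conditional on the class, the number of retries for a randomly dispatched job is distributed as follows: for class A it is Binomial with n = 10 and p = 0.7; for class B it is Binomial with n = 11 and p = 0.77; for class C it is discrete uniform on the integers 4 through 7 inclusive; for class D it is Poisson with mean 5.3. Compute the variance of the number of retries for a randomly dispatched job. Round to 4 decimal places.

Per component, A: μ=7, E[X²]=51.1; B: μ=8.47, E[X²]=73.689; C: μ=5.5, E[X²]=31.5; D: μ=5.3, E[X²]=33.39.
E[X] = 0.25·7 + 0.25·8.47 + 0.25·5.5 + 0.25·5.3 = 6.5675.
E[X²] = 0.25·51.1 + 0.25·73.689 + 0.25·31.5 + 0.25·33.39 = 47.4198.
Var(X) = E[X²] − (E[X])² = 47.4198 − 43.1321 = 4.28769.

4.2877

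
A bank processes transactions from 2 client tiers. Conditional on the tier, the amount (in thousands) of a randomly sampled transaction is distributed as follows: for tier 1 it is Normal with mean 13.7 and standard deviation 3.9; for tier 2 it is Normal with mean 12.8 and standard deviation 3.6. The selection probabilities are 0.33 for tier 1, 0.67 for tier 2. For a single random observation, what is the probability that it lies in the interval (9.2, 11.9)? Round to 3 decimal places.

Conditional on each tier, P(9.2 < X < 11.9): 1: 0.197925; 2: 0.242638.
By total probability, P(9.2 < X < 11.9) = 0.33·0.197925 + 0.67·0.242638 = 0.227883.

0.228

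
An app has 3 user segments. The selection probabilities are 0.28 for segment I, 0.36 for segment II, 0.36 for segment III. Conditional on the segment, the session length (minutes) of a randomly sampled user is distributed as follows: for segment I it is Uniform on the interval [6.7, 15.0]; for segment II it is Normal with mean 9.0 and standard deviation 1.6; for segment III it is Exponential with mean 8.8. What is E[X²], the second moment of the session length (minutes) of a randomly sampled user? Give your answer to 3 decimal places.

120.408

For each component E[X²] = Var + (mean)², giving I: 123.463; II: 83.56; III: 154.88.
Overall E[X²] = 0.28·123.463 + 0.36·83.56 + 0.36·154.88 = 120.408.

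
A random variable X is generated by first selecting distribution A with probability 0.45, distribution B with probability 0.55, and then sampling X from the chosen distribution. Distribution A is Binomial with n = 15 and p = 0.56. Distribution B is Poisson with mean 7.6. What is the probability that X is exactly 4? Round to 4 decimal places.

0.0455

Conditional on each component, P(X = 4): A: 0.0160644; B: 0.0695673.
By total probability, P(X = 4) = 0.45·0.0160644 + 0.55·0.0695673 = 0.045491.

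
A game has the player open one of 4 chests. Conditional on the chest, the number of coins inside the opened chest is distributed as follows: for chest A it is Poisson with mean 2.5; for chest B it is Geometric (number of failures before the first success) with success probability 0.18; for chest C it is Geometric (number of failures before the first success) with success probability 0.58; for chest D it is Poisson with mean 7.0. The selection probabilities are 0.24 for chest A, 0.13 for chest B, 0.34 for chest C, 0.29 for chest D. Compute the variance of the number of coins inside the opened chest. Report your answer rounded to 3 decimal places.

Per component, A: μ=2.5, E[X²]=8.75; B: μ=4.55556, E[X²]=46.0617; C: μ=0.724138, E[X²]=1.77289; D: μ=7, E[X²]=56.
E[X] = 0.24·2.5 + 0.13·4.55556 + 0.34·0.724138 + 0.29·7 = 3.46843.
E[X²] = 0.24·8.75 + 0.13·46.0617 + 0.34·1.77289 + 0.29·56 = 24.9308.
Var(X) = E[X²] − (E[X])² = 24.9308 − 12.03 = 12.9008.

12.901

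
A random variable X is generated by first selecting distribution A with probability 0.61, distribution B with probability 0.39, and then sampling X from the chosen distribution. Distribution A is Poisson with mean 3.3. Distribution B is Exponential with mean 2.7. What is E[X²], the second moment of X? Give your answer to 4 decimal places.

For each component E[X²] = Var + (mean)², giving A: 14.19; B: 14.58.
Overall E[X²] = 0.61·14.19 + 0.39·14.58 = 14.3421.

14.3421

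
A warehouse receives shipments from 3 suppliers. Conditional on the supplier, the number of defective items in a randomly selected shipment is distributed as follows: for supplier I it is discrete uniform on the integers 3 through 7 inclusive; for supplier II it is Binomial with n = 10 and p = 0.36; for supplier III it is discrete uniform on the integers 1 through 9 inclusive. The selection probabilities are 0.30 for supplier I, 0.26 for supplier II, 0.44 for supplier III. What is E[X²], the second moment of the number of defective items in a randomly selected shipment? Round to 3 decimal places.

26.002

For each component E[X²] = Var + (mean)², giving I: 27; II: 15.264; III: 31.6667.
Overall E[X²] = 0.3·27 + 0.26·15.264 + 0.44·31.6667 = 26.002.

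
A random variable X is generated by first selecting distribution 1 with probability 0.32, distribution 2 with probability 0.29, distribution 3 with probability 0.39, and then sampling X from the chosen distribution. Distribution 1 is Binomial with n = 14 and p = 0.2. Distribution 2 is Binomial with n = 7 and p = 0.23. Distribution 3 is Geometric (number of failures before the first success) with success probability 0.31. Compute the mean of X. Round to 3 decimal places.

2.231

Component means — 1: 2.8; 2: 1.61; 3: 2.22581.
E[X] = 0.32·2.8 + 0.29·1.61 + 0.39·2.22581 = 2.23096.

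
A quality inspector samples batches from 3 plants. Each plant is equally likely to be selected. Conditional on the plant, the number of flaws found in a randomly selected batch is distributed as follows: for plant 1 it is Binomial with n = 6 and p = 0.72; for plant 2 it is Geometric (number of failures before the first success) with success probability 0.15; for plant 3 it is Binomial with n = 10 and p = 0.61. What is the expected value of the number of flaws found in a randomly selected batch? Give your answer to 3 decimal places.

5.362

Component means — 1: 4.32; 2: 5.66667; 3: 6.1.
E[X] = 0.333333·4.32 + 0.333333·5.66667 + 0.333333·6.1 = 5.36222.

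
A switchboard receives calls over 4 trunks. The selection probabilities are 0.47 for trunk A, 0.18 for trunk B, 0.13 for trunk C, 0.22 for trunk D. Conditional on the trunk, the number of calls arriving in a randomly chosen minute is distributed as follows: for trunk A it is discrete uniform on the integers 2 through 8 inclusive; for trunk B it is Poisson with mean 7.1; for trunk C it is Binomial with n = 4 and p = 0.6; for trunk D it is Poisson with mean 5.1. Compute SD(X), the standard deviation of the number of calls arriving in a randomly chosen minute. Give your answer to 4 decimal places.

2.4649

Per component, A: μ=5, E[X²]=29; B: μ=7.1, E[X²]=57.51; C: μ=2.4, E[X²]=6.72; D: μ=5.1, E[X²]=31.11.
E[X] = 0.47·5 + 0.18·7.1 + 0.13·2.4 + 0.22·5.1 = 5.062.
E[X²] = 0.47·29 + 0.18·57.51 + 0.13·6.72 + 0.22·31.11 = 31.6996.
Var(X) = E[X²] − (E[X])² = 31.6996 − 25.6238 = 6.07576.
SD(X) = √6.07576 = 2.4649.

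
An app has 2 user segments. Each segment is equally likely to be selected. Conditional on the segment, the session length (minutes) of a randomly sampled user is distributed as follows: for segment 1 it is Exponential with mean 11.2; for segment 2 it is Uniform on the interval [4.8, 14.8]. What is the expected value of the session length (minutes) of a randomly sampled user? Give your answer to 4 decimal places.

Component means — 1: 11.2; 2: 9.8.
E[X] = 0.5·11.2 + 0.5·9.8 = 10.5.

10.5000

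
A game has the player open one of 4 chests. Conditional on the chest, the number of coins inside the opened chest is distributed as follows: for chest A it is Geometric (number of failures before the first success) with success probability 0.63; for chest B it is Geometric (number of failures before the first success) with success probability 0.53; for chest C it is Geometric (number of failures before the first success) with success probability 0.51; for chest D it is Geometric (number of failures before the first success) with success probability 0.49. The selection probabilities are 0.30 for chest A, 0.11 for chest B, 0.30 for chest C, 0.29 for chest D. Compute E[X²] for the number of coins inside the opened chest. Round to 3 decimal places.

For each component E[X²] = Var + (mean)², giving A: 1.27715; B: 2.45959; C: 2.807; D: 3.20741.
Overall E[X²] = 0.3·1.27715 + 0.11·2.45959 + 0.3·2.807 + 0.29·3.20741 = 2.42595.

2.426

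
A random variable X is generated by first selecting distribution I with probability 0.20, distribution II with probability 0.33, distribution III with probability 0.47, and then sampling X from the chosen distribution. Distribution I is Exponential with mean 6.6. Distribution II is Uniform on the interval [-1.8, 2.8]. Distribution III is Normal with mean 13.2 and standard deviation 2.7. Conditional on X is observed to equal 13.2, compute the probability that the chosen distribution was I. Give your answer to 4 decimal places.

0.0558

Likelihoods f(13.2 | ·): I: 0.0205053; II: 0; III: 0.147756.
Posterior ∝ prior × likelihood. Numerator for I: 0.2·0.0205053 = 0.00410107.
Normalizing constant: 0.2·0.0205053 + 0.33·0 + 0.47·0.147756 = 0.0735466.
P(I | observation) = 0.00410107 / 0.0735466 = 0.0557615.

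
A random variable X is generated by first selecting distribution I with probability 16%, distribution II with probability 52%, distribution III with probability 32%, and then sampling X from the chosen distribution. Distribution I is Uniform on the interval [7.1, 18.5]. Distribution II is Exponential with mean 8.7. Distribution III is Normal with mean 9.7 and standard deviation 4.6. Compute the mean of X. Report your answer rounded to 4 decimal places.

9.6760

Component means — I: 12.8; II: 8.7; III: 9.7.
E[X] = 0.16·12.8 + 0.52·8.7 + 0.32·9.7 = 9.676.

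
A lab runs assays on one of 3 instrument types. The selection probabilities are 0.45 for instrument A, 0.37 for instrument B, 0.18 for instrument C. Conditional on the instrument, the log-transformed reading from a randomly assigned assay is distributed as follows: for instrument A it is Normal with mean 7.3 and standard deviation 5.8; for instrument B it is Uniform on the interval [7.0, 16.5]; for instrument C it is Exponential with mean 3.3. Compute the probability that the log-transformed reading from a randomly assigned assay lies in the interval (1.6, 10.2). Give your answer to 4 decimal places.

0.4652

Conditional on each instrument, P(1.6 < X < 10.2): A: 0.528599; B: 0.336842; C: 0.57033.
By total probability, P(1.6 < X < 10.2) = 0.45·0.528599 + 0.37·0.336842 + 0.18·0.57033 = 0.465161.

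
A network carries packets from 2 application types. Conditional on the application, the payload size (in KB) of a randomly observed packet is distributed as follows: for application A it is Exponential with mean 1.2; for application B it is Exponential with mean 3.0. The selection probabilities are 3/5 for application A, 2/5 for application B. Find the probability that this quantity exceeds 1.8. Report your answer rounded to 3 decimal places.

Conditional on each application, P(X > 1.8): A: 0.22313; B: 0.548812.
By total probability, P(X > 1.8) = 0.6·0.22313 + 0.4·0.548812 = 0.353403.

0.353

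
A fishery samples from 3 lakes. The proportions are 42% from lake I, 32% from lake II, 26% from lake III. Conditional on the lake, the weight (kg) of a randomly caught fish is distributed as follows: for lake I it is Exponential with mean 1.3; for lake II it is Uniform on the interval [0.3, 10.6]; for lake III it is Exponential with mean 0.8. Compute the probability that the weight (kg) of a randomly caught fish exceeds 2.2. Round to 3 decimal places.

0.355

Conditional on each lake, P(X > 2.2): I: 0.184094; II: 0.815534; III: 0.0639279.
By total probability, P(X > 2.2) = 0.42·0.184094 + 0.32·0.815534 + 0.26·0.0639279 = 0.354912.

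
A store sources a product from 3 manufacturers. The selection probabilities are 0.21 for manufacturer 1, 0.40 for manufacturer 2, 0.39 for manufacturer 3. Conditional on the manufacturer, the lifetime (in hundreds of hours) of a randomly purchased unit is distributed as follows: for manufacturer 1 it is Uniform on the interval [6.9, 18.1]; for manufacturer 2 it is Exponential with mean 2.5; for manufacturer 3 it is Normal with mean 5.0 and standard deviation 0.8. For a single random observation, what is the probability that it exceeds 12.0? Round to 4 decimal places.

Conditional on each manufacturer, P(X > 12.0): 1: 0.544643; 2: 0.00822975; 3: 0.
By total probability, P(X > 12.0) = 0.21·0.544643 + 0.4·0.00822975 + 0.39·0 = 0.117667.

0.1177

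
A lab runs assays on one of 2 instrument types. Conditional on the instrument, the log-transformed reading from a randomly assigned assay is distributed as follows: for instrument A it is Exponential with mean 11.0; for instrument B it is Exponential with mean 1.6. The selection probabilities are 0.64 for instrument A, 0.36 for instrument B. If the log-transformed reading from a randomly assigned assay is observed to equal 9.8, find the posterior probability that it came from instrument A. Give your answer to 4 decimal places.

0.9798

Likelihoods f(9.8 | ·): A: 0.0372984; B: 0.00136718.
Posterior ∝ prior × likelihood. Numerator for A: 0.64·0.0372984 = 0.023871.
Normalizing constant: 0.64·0.0372984 + 0.36·0.00136718 = 0.0243632.
P(A | observation) = 0.023871 / 0.0243632 = 0.979798.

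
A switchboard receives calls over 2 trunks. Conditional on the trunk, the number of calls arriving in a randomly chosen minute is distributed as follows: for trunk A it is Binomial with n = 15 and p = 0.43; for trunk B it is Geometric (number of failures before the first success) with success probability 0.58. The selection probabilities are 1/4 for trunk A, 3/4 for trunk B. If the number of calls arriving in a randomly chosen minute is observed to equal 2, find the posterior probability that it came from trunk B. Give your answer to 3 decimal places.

0.959

Likelihoods P(X=2 | ·): A: 0.0130167; B: 0.102312.
Posterior ∝ prior × likelihood. Numerator for B: 0.75·0.102312 = 0.076734.
Normalizing constant: 0.25·0.0130167 + 0.75·0.102312 = 0.0799882.
P(B | observation) = 0.076734 / 0.0799882 = 0.959317.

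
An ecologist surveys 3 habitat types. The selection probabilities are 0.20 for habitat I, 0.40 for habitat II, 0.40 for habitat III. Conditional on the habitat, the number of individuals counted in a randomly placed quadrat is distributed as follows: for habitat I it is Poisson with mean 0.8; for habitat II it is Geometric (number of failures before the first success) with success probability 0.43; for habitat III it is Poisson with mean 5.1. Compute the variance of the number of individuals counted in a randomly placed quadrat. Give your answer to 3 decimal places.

Per component, I: μ=0.8, E[X²]=1.44; II: μ=1.32558, E[X²]=4.83991; III: μ=5.1, E[X²]=31.11.
E[X] = 0.2·0.8 + 0.4·1.32558 + 0.4·5.1 = 2.73023.
E[X²] = 0.2·1.44 + 0.4·4.83991 + 0.4·31.11 = 14.668.
Var(X) = E[X²] − (E[X])² = 14.668 − 7.45417 = 7.2138.

7.214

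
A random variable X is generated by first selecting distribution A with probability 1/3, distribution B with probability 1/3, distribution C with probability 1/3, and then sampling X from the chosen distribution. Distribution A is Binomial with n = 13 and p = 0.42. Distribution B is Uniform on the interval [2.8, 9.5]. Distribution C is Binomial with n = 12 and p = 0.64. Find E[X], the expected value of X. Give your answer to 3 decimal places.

Component means — A: 5.46; B: 6.15; C: 7.68.
E[X] = 0.333333·5.46 + 0.333333·6.15 + 0.333333·7.68 = 6.43.

6.430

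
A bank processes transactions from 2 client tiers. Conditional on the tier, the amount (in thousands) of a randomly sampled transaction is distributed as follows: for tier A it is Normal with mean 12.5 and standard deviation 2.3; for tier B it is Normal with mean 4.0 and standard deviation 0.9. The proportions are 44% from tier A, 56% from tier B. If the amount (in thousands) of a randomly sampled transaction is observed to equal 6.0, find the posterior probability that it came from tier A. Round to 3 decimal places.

Likelihoods f(6.0 | ·): A: 0.00319799; B: 0.0375263.
Posterior ∝ prior × likelihood. Numerator for A: 0.44·0.00319799 = 0.00140712.
Normalizing constant: 0.44·0.00319799 + 0.56·0.0375263 = 0.0224218.
P(A | observation) = 0.00140712 / 0.0224218 = 0.0627566.

0.063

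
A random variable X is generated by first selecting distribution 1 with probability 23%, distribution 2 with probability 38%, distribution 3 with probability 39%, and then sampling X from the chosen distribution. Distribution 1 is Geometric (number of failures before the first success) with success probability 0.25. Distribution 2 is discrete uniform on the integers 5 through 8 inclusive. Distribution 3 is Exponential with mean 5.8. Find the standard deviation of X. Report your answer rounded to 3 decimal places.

Per component, 1: μ=3, E[X²]=21; 2: μ=6.5, E[X²]=43.5; 3: μ=5.8, E[X²]=67.28.
E[X] = 0.23·3 + 0.38·6.5 + 0.39·5.8 = 5.422.
E[X²] = 0.23·21 + 0.38·43.5 + 0.39·67.28 = 47.5992.
Var(X) = E[X²] − (E[X])² = 47.5992 − 29.3981 = 18.2011.
SD(X) = √18.2011 = 4.26628.

4.266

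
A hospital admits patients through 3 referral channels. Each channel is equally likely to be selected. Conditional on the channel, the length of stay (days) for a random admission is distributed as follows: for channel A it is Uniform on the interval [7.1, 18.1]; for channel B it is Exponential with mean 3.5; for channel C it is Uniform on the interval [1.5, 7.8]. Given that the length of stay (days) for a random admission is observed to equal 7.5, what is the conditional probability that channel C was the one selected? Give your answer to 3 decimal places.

Likelihoods f(7.5 | ·): A: 0.0909091; B: 0.0335198; C: 0.15873.
Posterior ∝ prior × likelihood. Numerator for C: 0.333333·0.15873 = 0.0529101.
Normalizing constant: 0.333333·0.0909091 + 0.333333·0.0335198 + 0.333333·0.15873 = 0.0943863.
P(C | observation) = 0.0529101 / 0.0943863 = 0.560569.

0.561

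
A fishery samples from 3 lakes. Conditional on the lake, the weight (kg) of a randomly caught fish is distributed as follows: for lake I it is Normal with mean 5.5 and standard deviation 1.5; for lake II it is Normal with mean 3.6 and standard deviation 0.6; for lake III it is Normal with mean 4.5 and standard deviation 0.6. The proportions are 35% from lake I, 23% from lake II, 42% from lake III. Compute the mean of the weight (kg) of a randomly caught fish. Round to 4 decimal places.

4.6430

Component means — I: 5.5; II: 3.6; III: 4.5.
E[X] = 0.35·5.5 + 0.23·3.6 + 0.42·4.5 = 4.643.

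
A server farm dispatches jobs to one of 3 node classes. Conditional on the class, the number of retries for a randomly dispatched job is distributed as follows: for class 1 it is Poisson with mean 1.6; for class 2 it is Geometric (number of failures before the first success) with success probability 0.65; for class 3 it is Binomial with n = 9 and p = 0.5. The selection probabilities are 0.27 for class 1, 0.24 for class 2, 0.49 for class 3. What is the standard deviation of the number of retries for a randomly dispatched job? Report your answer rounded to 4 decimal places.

2.1828

Per component, 1: μ=1.6, E[X²]=4.16; 2: μ=0.538462, E[X²]=1.11834; 3: μ=4.5, E[X²]=22.5.
E[X] = 0.27·1.6 + 0.24·0.538462 + 0.49·4.5 = 2.76623.
E[X²] = 0.27·4.16 + 0.24·1.11834 + 0.49·22.5 = 12.4166.
Var(X) = E[X²] − (E[X])² = 12.4166 − 7.65203 = 4.76457.
SD(X) = √4.76457 = 2.18279.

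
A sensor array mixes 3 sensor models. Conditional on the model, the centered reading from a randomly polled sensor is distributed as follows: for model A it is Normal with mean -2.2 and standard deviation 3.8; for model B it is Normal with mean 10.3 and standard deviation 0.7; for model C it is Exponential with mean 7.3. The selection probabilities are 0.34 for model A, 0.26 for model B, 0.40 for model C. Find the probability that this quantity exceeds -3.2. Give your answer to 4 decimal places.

Conditional on each model, P(X > -3.2): A: 0.603786; B: 1; C: 1.
By total probability, P(X > -3.2) = 0.34·0.603786 + 0.26·1 + 0.4·1 = 0.865287.

0.8653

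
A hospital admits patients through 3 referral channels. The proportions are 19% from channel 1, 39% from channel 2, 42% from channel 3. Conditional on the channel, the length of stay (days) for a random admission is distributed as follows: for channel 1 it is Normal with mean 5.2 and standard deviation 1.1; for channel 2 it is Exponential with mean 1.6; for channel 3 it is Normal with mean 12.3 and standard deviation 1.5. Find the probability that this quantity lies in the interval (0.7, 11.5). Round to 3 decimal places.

0.566

Conditional on each channel, P(0.7 < X < 11.5): 1: 0.999979; 2: 0.644893; 3: 0.296901.
By total probability, P(0.7 < X < 11.5) = 0.19·0.999979 + 0.39·0.644893 + 0.42·0.296901 = 0.566203.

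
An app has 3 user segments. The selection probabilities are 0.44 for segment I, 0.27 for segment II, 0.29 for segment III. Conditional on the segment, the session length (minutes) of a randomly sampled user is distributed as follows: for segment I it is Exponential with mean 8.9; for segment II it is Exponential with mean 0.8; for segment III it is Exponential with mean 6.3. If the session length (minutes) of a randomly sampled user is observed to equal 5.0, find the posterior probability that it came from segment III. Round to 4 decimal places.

Likelihoods f(5.0 | ·): I: 0.0640655; II: 0.00241307; III: 0.0717763.
Posterior ∝ prior × likelihood. Numerator for III: 0.29·0.0717763 = 0.0208151.
Normalizing constant: 0.44·0.0640655 + 0.27·0.00241307 + 0.29·0.0717763 = 0.0496555.
P(III | observation) = 0.0208151 / 0.0496555 = 0.419191.

0.4192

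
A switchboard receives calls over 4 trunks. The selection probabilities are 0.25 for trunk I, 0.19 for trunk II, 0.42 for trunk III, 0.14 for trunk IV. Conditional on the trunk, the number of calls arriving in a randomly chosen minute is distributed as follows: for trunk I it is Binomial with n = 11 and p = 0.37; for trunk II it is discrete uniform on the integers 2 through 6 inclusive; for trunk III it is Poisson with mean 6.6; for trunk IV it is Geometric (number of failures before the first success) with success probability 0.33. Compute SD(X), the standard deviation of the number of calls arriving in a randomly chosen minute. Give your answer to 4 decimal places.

2.7098

Per component, I: μ=4.07, E[X²]=19.129; II: μ=4, E[X²]=18; III: μ=6.6, E[X²]=50.16; IV: μ=2.0303, E[X²]=10.2746.
E[X] = 0.25·4.07 + 0.19·4 + 0.42·6.6 + 0.14·2.0303 = 4.83374.
E[X²] = 0.25·19.129 + 0.19·18 + 0.42·50.16 + 0.14·10.2746 = 30.7079.
Var(X) = E[X²] − (E[X])² = 30.7079 − 23.3651 = 7.34282.
SD(X) = √7.34282 = 2.70976.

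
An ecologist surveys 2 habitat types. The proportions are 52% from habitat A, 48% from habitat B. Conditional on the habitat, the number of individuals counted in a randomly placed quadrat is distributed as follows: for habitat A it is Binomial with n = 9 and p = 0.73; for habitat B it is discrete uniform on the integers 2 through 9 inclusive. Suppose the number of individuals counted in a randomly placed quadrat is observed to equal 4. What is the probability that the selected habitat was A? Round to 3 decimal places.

0.308

Likelihoods P(X=4 | ·): A: 0.0513429; B: 0.125.
Posterior ∝ prior × likelihood. Numerator for A: 0.52·0.0513429 = 0.0266983.
Normalizing constant: 0.52·0.0513429 + 0.48·0.125 = 0.0866983.
P(A | observation) = 0.0266983 / 0.0866983 = 0.307945.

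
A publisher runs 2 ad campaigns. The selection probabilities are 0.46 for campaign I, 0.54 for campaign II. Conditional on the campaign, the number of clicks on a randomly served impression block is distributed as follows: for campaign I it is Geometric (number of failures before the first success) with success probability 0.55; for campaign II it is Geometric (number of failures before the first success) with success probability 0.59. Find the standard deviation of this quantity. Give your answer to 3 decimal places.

Per component, I: μ=0.818182, E[X²]=2.15702; II: μ=0.694915, E[X²]=1.66073.
E[X] = 0.46·0.818182 + 0.54·0.694915 = 0.751618.
E[X²] = 0.46·2.15702 + 0.54·1.66073 = 1.88903.
Var(X) = E[X²] − (E[X])² = 1.88903 − 0.564929 = 1.3241.
SD(X) = √1.3241 = 1.15069.

1.151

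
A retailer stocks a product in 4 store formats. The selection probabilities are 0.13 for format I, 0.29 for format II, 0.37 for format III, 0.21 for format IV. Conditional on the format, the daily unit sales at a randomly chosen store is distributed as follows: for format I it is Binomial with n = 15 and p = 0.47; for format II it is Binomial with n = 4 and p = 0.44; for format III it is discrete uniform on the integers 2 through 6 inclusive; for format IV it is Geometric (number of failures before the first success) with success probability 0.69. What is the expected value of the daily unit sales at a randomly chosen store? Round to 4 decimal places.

3.0012

Component means — I: 7.05; II: 1.76; III: 4; IV: 0.449275.
E[X] = 0.13·7.05 + 0.29·1.76 + 0.37·4 + 0.21·0.449275 = 3.00125.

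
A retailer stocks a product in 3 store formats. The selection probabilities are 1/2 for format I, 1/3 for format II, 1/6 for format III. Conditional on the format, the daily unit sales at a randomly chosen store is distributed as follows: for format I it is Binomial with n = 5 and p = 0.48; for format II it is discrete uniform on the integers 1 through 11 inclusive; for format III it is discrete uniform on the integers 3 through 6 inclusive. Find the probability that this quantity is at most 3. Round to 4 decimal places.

Conditional on each format, P(X ≤ 3): I: 0.836501; II: 0.272727; III: 0.25.
By total probability, P(X ≤ 3) = 0.5·0.836501 + 0.333333·0.272727 + 0.166667·0.25 = 0.550826.

0.5508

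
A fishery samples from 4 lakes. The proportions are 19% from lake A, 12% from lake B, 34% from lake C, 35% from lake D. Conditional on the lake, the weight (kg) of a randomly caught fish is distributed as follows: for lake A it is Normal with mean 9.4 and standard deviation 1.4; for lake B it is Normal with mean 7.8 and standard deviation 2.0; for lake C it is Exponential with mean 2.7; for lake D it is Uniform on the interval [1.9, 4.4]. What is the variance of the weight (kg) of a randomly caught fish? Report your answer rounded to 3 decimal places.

Per component, A: μ=9.4, E[X²]=90.32; B: μ=7.8, E[X²]=64.84; C: μ=2.7, E[X²]=14.58; D: μ=3.15, E[X²]=10.4433.
E[X] = 0.19·9.4 + 0.12·7.8 + 0.34·2.7 + 0.35·3.15 = 4.7425.
E[X²] = 0.19·90.32 + 0.12·64.84 + 0.34·14.58 + 0.35·10.4433 = 33.554.
Var(X) = E[X²] − (E[X])² = 33.554 − 22.4913 = 11.0627.

11.063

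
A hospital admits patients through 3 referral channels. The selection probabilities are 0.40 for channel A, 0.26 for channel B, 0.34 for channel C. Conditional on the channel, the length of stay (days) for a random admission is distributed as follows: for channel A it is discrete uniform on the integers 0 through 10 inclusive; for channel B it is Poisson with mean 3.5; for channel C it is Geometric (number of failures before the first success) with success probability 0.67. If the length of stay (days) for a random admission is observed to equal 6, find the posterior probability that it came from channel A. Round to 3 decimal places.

0.641

Likelihoods P(X=6 | ·): A: 0.0909091; B: 0.0770983; C: 0.000865284.
Posterior ∝ prior × likelihood. Numerator for A: 0.4·0.0909091 = 0.0363636.
Normalizing constant: 0.4·0.0909091 + 0.26·0.0770983 + 0.34·0.000865284 = 0.0567034.
P(A | observation) = 0.0363636 / 0.0567034 = 0.641295.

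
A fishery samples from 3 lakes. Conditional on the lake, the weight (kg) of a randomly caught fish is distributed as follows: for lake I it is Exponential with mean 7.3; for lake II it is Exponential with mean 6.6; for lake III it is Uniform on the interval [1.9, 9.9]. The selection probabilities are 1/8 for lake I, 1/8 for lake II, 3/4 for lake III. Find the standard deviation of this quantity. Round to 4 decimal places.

Per component, I: μ=7.3, E[X²]=106.58; II: μ=6.6, E[X²]=87.12; III: μ=5.9, E[X²]=40.1433.
E[X] = 0.125·7.3 + 0.125·6.6 + 0.75·5.9 = 6.1625.
E[X²] = 0.125·106.58 + 0.125·87.12 + 0.75·40.1433 = 54.32.
Var(X) = E[X²] − (E[X])² = 54.32 − 37.9764 = 16.3436.
SD(X) = √16.3436 = 4.04272.

4.0427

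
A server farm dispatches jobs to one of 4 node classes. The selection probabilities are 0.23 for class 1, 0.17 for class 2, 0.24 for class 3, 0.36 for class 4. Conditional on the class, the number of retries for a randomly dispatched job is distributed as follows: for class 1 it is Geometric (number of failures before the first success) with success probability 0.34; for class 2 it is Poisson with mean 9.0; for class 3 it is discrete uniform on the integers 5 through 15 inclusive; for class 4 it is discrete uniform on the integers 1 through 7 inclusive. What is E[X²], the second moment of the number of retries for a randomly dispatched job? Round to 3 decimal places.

51.080

For each component E[X²] = Var + (mean)², giving 1: 9.47751; 2: 90; 3: 110; 4: 20.
Overall E[X²] = 0.23·9.47751 + 0.17·90 + 0.24·110 + 0.36·20 = 51.0798.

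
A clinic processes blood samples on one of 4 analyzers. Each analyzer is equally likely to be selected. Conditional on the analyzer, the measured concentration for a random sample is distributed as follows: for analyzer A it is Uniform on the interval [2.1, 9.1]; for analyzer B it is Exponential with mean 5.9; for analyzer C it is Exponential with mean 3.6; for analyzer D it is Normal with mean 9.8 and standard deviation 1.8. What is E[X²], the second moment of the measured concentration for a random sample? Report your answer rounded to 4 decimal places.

For each component E[X²] = Var + (mean)², giving A: 35.4433; B: 69.62; C: 25.92; D: 99.28.
Overall E[X²] = 0.25·35.4433 + 0.25·69.62 + 0.25·25.92 + 0.25·99.28 = 57.5658.

57.5658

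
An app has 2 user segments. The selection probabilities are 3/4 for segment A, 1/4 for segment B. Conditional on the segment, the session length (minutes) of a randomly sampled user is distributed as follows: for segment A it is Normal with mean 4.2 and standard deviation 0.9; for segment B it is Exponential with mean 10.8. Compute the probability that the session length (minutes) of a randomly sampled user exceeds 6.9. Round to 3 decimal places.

0.133

Conditional on each segment, P(X > 6.9): A: 0.0013499; B: 0.527879.
By total probability, P(X > 6.9) = 0.75·0.0013499 + 0.25·0.527879 = 0.132982.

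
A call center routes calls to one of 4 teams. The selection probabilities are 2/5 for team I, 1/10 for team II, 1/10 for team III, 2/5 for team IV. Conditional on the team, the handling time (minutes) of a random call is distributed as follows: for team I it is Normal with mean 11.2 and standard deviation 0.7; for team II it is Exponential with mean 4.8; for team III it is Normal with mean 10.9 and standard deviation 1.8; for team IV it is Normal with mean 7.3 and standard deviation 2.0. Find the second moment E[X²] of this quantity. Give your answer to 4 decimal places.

For each component E[X²] = Var + (mean)², giving I: 125.93; II: 46.08; III: 122.05; IV: 57.29.
Overall E[X²] = 0.4·125.93 + 0.1·46.08 + 0.1·122.05 + 0.4·57.29 = 90.101.

90.1010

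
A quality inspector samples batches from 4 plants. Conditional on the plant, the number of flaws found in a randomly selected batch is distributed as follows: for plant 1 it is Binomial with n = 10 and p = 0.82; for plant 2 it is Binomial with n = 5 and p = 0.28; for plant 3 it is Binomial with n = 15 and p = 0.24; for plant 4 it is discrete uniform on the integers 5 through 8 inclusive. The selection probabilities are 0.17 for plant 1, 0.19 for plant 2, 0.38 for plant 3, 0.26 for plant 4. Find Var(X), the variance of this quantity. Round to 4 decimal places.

7.2606

Per component, 1: μ=8.2, E[X²]=68.716; 2: μ=1.4, E[X²]=2.968; 3: μ=3.6, E[X²]=15.696; 4: μ=6.5, E[X²]=43.5.
E[X] = 0.17·8.2 + 0.19·1.4 + 0.38·3.6 + 0.26·6.5 = 4.718.
E[X²] = 0.17·68.716 + 0.19·2.968 + 0.38·15.696 + 0.26·43.5 = 29.5201.
Var(X) = E[X²] − (E[X])² = 29.5201 − 22.2595 = 7.2606.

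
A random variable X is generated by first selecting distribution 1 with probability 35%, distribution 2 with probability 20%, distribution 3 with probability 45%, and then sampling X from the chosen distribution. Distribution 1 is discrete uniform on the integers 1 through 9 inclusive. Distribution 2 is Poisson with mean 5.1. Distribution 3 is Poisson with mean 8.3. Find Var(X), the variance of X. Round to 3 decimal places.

Per component, 1: μ=5, E[X²]=31.6667; 2: μ=5.1, E[X²]=31.11; 3: μ=8.3, E[X²]=77.19.
E[X] = 0.35·5 + 0.2·5.1 + 0.45·8.3 = 6.505.
E[X²] = 0.35·31.6667 + 0.2·31.11 + 0.45·77.19 = 52.0408.
Var(X) = E[X²] − (E[X])² = 52.0408 − 42.315 = 9.72581.

9.726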